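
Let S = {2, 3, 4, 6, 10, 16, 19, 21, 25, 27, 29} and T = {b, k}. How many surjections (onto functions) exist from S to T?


n = |S| = 11, k = |T| = 2. Surjections via inclusion-exclusion:
S(n,k) = Σ(-1)^i × C(k,i) × (k-i)^n, i=0 to k
i=0: (-1)^0×C(2,0)×2^11 = 2048
i=1: (-1)^1×C(2,1)×1^11 = -2
i=2: (-1)^2×C(2,2)×0^11 = 0
Total = 2046

Number of surjections = 2046


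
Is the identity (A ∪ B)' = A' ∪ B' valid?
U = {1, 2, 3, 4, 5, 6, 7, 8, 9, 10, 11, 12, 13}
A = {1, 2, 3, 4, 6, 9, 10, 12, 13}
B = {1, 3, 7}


LHS: A ∪ B = {1, 2, 3, 4, 6, 7, 9, 10, 12, 13}
(A ∪ B)' = U \ (A ∪ B) = {5, 8, 11}
A' = {5, 7, 8, 11}, B' = {2, 4, 5, 6, 8, 9, 10, 11, 12, 13}
Claimed RHS: A' ∪ B' = {2, 4, 5, 6, 7, 8, 9, 10, 11, 12, 13}
Identity is INVALID: LHS = {5, 8, 11} but the RHS claimed here equals {2, 4, 5, 6, 7, 8, 9, 10, 11, 12, 13}. The correct form is (A ∪ B)' = A' ∩ B'.

Identity is invalid: (A ∪ B)' = {5, 8, 11} but A' ∪ B' = {2, 4, 5, 6, 7, 8, 9, 10, 11, 12, 13}. The correct De Morgan law is (A ∪ B)' = A' ∩ B'.


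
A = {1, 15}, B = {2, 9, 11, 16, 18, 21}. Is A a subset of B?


A ⊆ B means every element of A is in B.
Elements in A not in B: {1, 15}
So A ⊄ B.

No, A ⊄ B


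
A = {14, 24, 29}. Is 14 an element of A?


A = {14, 24, 29}
Checking if 14 is in A
14 is in A → True

14 ∈ A


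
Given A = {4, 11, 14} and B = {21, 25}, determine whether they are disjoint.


Disjoint means A ∩ B = ∅.
A ∩ B = ∅
A ∩ B = ∅, so A and B are disjoint.

Yes, A and B are disjoint


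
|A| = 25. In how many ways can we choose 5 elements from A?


C(n,k) = n! / (k!(n-k)!)
C(25,5) = 25! / (5!20!)
= 53130

C(25,5) = 53130


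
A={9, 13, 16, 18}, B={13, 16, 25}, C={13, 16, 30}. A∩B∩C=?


A ∩ B = {13, 16}
(A ∩ B) ∩ C = {13, 16}

A ∩ B ∩ C = {13, 16}


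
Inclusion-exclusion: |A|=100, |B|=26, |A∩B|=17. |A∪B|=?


|A ∪ B| = |A| + |B| - |A ∩ B|
= 100 + 26 - 17
= 109

|A ∪ B| = 109


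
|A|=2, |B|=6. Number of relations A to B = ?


A relation from A to B is any subset of A × B.
|A × B| = 2 × 6 = 12
# relations = 2^|A × B| = 2^12 = 4096

Number of relations = 4096


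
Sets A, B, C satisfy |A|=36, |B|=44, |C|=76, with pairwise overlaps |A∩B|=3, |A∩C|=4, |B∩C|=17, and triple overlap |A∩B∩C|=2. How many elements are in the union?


|A∪B∪C| = |A|+|B|+|C| - |A∩B|-|A∩C|-|B∩C| + |A∩B∩C|
= 36+44+76 - 3-4-17 + 2
= 156 - 24 + 2
= 134

|A ∪ B ∪ C| = 134


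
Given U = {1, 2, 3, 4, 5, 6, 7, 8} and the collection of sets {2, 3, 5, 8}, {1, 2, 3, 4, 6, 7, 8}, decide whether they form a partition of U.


A partition requires: (1) non-empty parts, (2) pairwise disjoint, (3) union = U
Parts: {2, 3, 5, 8}, {1, 2, 3, 4, 6, 7, 8}
Union of parts: {1, 2, 3, 4, 5, 6, 7, 8}
U = {1, 2, 3, 4, 5, 6, 7, 8}
All non-empty? True
Pairwise disjoint? False
Covers U? True

No, not a valid partition


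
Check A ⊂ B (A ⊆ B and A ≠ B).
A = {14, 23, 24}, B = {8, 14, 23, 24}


A ⊂ B requires: A ⊆ B AND A ≠ B.
A ⊆ B? Yes
A = B? No
A ⊂ B: Yes (A is a proper subset of B)

Yes, A ⊂ B


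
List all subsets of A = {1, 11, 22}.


|A| = 3, so |P(A)| = 2^3 = 8
Enumerate subsets by cardinality (0 to 3):
∅, {1}, {11}, {22}, {1, 11}, {1, 22}, {11, 22}, {1, 11, 22}

P(A) has 8 subsets: ∅, {1}, {11}, {22}, {1, 11}, {1, 22}, {11, 22}, {1, 11, 22}


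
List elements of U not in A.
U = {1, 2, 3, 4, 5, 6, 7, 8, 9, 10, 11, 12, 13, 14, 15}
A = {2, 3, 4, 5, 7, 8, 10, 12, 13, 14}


Aᶜ = U \ A = elements in U but not in A
U = {1, 2, 3, 4, 5, 6, 7, 8, 9, 10, 11, 12, 13, 14, 15}
A = {2, 3, 4, 5, 7, 8, 10, 12, 13, 14}
Aᶜ = {1, 6, 9, 11, 15}

Aᶜ = {1, 6, 9, 11, 15}


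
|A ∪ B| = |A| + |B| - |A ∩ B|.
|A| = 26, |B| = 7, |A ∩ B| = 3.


|A ∪ B| = |A| + |B| - |A ∩ B|
= 26 + 7 - 3
= 30

|A ∪ B| = 30


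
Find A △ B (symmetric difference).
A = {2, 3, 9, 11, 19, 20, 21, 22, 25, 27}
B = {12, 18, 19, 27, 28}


A △ B = (A \ B) ∪ (B \ A) = elements in exactly one of A or B
A \ B = {2, 3, 9, 11, 20, 21, 22, 25}
B \ A = {12, 18, 28}
A △ B = {2, 3, 9, 11, 12, 18, 20, 21, 22, 25, 28}

A △ B = {2, 3, 9, 11, 12, 18, 20, 21, 22, 25, 28}


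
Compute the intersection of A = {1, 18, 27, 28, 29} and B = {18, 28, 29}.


A ∩ B = elements in both A and B
A = {1, 18, 27, 28, 29}
B = {18, 28, 29}
A ∩ B = {18, 28, 29}

A ∩ B = {18, 28, 29}


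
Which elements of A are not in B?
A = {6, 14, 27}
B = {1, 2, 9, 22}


A \ B = elements in A but not in B
A = {6, 14, 27}
B = {1, 2, 9, 22}
Remove from A any elements in B
A \ B = {6, 14, 27}

A \ B = {6, 14, 27}


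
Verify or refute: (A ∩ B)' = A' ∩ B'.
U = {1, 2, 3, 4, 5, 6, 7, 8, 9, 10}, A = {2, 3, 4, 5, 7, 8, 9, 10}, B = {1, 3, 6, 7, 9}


LHS: A ∩ B = {3, 7, 9}
(A ∩ B)' = U \ (A ∩ B) = {1, 2, 4, 5, 6, 8, 10}
A' = {1, 6}, B' = {2, 4, 5, 8, 10}
Claimed RHS: A' ∩ B' = ∅
Identity is INVALID: LHS = {1, 2, 4, 5, 6, 8, 10} but the RHS claimed here equals ∅. The correct form is (A ∩ B)' = A' ∪ B'.

Identity is invalid: (A ∩ B)' = {1, 2, 4, 5, 6, 8, 10} but A' ∩ B' = ∅. The correct De Morgan law is (A ∩ B)' = A' ∪ B'.


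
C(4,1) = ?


C(n,k) = n! / (k!(n-k)!)
C(4,1) = 4! / (1!3!)
= 4

C(4,1) = 4


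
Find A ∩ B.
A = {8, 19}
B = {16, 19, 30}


A ∩ B = elements in both A and B
A = {8, 19}
B = {16, 19, 30}
A ∩ B = {19}

A ∩ B = {19}


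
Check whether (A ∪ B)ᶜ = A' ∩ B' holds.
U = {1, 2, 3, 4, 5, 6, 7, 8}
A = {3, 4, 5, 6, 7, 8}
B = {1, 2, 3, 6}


LHS: A ∪ B = {1, 2, 3, 4, 5, 6, 7, 8}
(A ∪ B)' = U \ (A ∪ B) = ∅
A' = {1, 2}, B' = {4, 5, 7, 8}
Claimed RHS: A' ∩ B' = ∅
Identity is VALID: LHS = RHS = ∅ ✓

Identity is valid. (A ∪ B)' = A' ∩ B' = ∅


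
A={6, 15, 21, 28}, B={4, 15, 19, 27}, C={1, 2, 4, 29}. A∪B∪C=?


A ∪ B = {4, 6, 15, 19, 21, 27, 28}
(A ∪ B) ∪ C = {1, 2, 4, 6, 15, 19, 21, 27, 28, 29}

A ∪ B ∪ C = {1, 2, 4, 6, 15, 19, 21, 27, 28, 29}


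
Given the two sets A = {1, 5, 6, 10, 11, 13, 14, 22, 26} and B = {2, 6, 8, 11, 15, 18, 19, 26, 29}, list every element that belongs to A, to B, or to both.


A ∪ B = all elements in A or B (or both)
A = {1, 5, 6, 10, 11, 13, 14, 22, 26}
B = {2, 6, 8, 11, 15, 18, 19, 26, 29}
A ∪ B = {1, 2, 5, 6, 8, 10, 11, 13, 14, 15, 18, 19, 22, 26, 29}

A ∪ B = {1, 2, 5, 6, 8, 10, 11, 13, 14, 15, 18, 19, 22, 26, 29}


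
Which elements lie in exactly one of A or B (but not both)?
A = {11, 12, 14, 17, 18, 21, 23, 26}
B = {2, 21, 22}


A △ B = (A \ B) ∪ (B \ A) = elements in exactly one of A or B
A \ B = {11, 12, 14, 17, 18, 23, 26}
B \ A = {2, 22}
A △ B = {2, 11, 12, 14, 17, 18, 22, 23, 26}

A △ B = {2, 11, 12, 14, 17, 18, 22, 23, 26}


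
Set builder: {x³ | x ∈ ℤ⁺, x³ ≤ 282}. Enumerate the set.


Checking each candidate:
Condition: positive perfect cubes ≤ 282
Result = {1, 8, 27, 64, 125, 216}

{1, 8, 27, 64, 125, 216}


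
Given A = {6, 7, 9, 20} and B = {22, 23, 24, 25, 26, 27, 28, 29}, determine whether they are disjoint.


Disjoint means A ∩ B = ∅.
A ∩ B = ∅
A ∩ B = ∅, so A and B are disjoint.

Yes, A and B are disjoint


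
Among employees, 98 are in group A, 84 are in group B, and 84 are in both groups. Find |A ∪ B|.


|A ∪ B| = |A| + |B| - |A ∩ B|
= 98 + 84 - 84
= 98

|A ∪ B| = 98


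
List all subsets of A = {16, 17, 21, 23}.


|A| = 4, so |P(A)| = 2^4 = 16
Enumerate subsets by cardinality (0 to 4):
∅, {16}, {17}, {21}, {23}, {16, 17}, {16, 21}, {16, 23}, {17, 21}, {17, 23}, {21, 23}, {16, 17, 21}, {16, 17, 23}, {16, 21, 23}, {17, 21, 23}, {16, 17, 21, 23}

P(A) has 16 subsets: ∅, {16}, {17}, {21}, {23}, {16, 17}, {16, 21}, {16, 23}, {17, 21}, {17, 23}, {21, 23}, {16, 17, 21}, {16, 17, 23}, {16, 21, 23}, {17, 21, 23}, {16, 17, 21, 23}


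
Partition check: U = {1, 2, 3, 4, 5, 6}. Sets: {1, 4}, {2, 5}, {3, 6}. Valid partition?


A partition requires: (1) non-empty parts, (2) pairwise disjoint, (3) union = U
Parts: {1, 4}, {2, 5}, {3, 6}
Union of parts: {1, 2, 3, 4, 5, 6}
U = {1, 2, 3, 4, 5, 6}
All non-empty? True
Pairwise disjoint? True
Covers U? True

Yes, valid partition


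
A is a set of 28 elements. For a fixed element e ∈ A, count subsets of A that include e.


Subsets of A containing e correspond to subsets of A \ {e}, which has 27 elements.
Count = 2^(n-1) = 2^27
= 134217728

Number of subsets containing e = 134217728


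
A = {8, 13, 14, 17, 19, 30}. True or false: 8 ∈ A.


A = {8, 13, 14, 17, 19, 30}
Checking if 8 is in A
8 is in A → True

8 ∈ A


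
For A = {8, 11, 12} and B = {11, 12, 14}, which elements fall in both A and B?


A = {8, 11, 12}
B = {11, 12, 14}
Region: in both A and B
Elements: {11, 12}

Elements in both A and B: {11, 12}


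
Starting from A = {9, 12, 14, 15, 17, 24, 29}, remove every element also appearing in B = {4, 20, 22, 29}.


A \ B = elements in A but not in B
A = {9, 12, 14, 15, 17, 24, 29}
B = {4, 20, 22, 29}
Remove from A any elements in B
A \ B = {9, 12, 14, 15, 17, 24}

A \ B = {9, 12, 14, 15, 17, 24}


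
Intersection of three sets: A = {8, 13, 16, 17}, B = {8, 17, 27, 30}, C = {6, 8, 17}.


A ∩ B = {8, 17}
(A ∩ B) ∩ C = {8, 17}

A ∩ B ∩ C = {8, 17}


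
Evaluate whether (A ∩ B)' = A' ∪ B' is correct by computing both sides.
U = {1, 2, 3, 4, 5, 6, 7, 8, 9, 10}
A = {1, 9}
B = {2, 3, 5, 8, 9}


LHS: A ∩ B = {9}
(A ∩ B)' = U \ (A ∩ B) = {1, 2, 3, 4, 5, 6, 7, 8, 10}
A' = {2, 3, 4, 5, 6, 7, 8, 10}, B' = {1, 4, 6, 7, 10}
Claimed RHS: A' ∪ B' = {1, 2, 3, 4, 5, 6, 7, 8, 10}
Identity is VALID: LHS = RHS = {1, 2, 3, 4, 5, 6, 7, 8, 10} ✓

Identity is valid. (A ∩ B)' = A' ∪ B' = {1, 2, 3, 4, 5, 6, 7, 8, 10}


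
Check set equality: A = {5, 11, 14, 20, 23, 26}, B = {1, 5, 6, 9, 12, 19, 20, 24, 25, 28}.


Two sets are equal iff they have exactly the same elements.
A = {5, 11, 14, 20, 23, 26}
B = {1, 5, 6, 9, 12, 19, 20, 24, 25, 28}
Differences: {1, 6, 9, 11, 12, 14, 19, 23, 24, 25, 26, 28}
A ≠ B

No, A ≠ B


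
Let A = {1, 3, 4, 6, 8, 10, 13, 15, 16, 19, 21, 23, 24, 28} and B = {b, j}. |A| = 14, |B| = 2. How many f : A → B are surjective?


n = |A| = 14, k = |B| = 2. Surjections via inclusion-exclusion:
S(n,k) = Σ(-1)^i × C(k,i) × (k-i)^n, i=0 to k
i=0: (-1)^0×C(2,0)×2^14 = 16384
i=1: (-1)^1×C(2,1)×1^14 = -2
i=2: (-1)^2×C(2,2)×0^14 = 0
Total = 16382

Number of surjections = 16382


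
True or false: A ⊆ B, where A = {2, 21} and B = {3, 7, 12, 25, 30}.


A ⊆ B means every element of A is in B.
Elements in A not in B: {2, 21}
So A ⊄ B.

No, A ⊄ B


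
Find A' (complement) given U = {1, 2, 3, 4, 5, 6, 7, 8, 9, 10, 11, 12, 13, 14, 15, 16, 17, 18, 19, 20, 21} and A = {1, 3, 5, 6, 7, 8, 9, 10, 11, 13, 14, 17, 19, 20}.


Aᶜ = U \ A = elements in U but not in A
U = {1, 2, 3, 4, 5, 6, 7, 8, 9, 10, 11, 12, 13, 14, 15, 16, 17, 18, 19, 20, 21}
A = {1, 3, 5, 6, 7, 8, 9, 10, 11, 13, 14, 17, 19, 20}
Aᶜ = {2, 4, 12, 15, 16, 18, 21}

Aᶜ = {2, 4, 12, 15, 16, 18, 21}


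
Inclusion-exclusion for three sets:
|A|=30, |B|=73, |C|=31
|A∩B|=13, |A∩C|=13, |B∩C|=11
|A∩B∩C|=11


|A∪B∪C| = |A|+|B|+|C| - |A∩B|-|A∩C|-|B∩C| + |A∩B∩C|
= 30+73+31 - 13-13-11 + 11
= 134 - 37 + 11
= 108

|A ∪ B ∪ C| = 108


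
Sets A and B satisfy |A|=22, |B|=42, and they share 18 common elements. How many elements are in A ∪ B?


|A ∪ B| = |A| + |B| - |A ∩ B|
= 22 + 42 - 18
= 46

|A ∪ B| = 46


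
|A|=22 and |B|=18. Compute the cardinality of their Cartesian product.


|A × B| = |A| × |B|
= 22 × 18
= 396

|A × B| = 396


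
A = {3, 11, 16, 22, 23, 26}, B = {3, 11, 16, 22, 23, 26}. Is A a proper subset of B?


A ⊂ B requires: A ⊆ B AND A ≠ B.
A ⊆ B? Yes
A = B? Yes
A = B, so A is not a PROPER subset.

No, A is not a proper subset of B


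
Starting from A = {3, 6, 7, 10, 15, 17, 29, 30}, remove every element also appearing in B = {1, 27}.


A \ B = elements in A but not in B
A = {3, 6, 7, 10, 15, 17, 29, 30}
B = {1, 27}
Remove from A any elements in B
A \ B = {3, 6, 7, 10, 15, 17, 29, 30}

A \ B = {3, 6, 7, 10, 15, 17, 29, 30}


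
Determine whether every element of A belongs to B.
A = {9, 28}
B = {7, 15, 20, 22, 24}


A ⊆ B means every element of A is in B.
Elements in A not in B: {9, 28}
So A ⊄ B.

No, A ⊄ B


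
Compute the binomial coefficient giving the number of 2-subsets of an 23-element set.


C(n,k) = n! / (k!(n-k)!)
C(23,2) = 23! / (2!21!)
= 253

C(23,2) = 253


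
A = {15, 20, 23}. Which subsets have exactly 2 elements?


|A| = 3, so A has C(3,2) = 3 subsets of size 2.
Enumerate by choosing 2 elements from A at a time:
{15, 20}, {15, 23}, {20, 23}

2-element subsets (3 total): {15, 20}, {15, 23}, {20, 23}


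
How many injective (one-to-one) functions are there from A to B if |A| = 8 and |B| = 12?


An injection sends each of |A| = 8 inputs to a distinct output in B.
# injections = |B|·(|B|-1)·…·(|B|-|A|+1) = 12! / (12 - 8)!
= 12 × 11 × 10 × 9 × 8 × 7 × 6 × 5
= 19958400

Number of injections = 19958400


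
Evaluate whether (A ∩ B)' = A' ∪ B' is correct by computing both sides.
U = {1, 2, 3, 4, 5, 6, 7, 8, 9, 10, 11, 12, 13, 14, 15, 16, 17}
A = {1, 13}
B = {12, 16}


LHS: A ∩ B = ∅
(A ∩ B)' = U \ (A ∩ B) = {1, 2, 3, 4, 5, 6, 7, 8, 9, 10, 11, 12, 13, 14, 15, 16, 17}
A' = {2, 3, 4, 5, 6, 7, 8, 9, 10, 11, 12, 14, 15, 16, 17}, B' = {1, 2, 3, 4, 5, 6, 7, 8, 9, 10, 11, 13, 14, 15, 17}
Claimed RHS: A' ∪ B' = {1, 2, 3, 4, 5, 6, 7, 8, 9, 10, 11, 12, 13, 14, 15, 16, 17}
Identity is VALID: LHS = RHS = {1, 2, 3, 4, 5, 6, 7, 8, 9, 10, 11, 12, 13, 14, 15, 16, 17} ✓

Identity is valid. (A ∩ B)' = A' ∪ B' = {1, 2, 3, 4, 5, 6, 7, 8, 9, 10, 11, 12, 13, 14, 15, 16, 17}


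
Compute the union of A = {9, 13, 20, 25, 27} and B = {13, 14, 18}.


A ∪ B = all elements in A or B (or both)
A = {9, 13, 20, 25, 27}
B = {13, 14, 18}
A ∪ B = {9, 13, 14, 18, 20, 25, 27}

A ∪ B = {9, 13, 14, 18, 20, 25, 27}


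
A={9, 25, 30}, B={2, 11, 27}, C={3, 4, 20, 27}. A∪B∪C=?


A ∪ B = {2, 9, 11, 25, 27, 30}
(A ∪ B) ∪ C = {2, 3, 4, 9, 11, 20, 25, 27, 30}

A ∪ B ∪ C = {2, 3, 4, 9, 11, 20, 25, 27, 30}


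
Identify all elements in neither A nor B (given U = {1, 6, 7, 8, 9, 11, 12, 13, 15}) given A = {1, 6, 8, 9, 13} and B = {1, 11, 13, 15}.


A = {1, 6, 8, 9, 13}
B = {1, 11, 13, 15}
Region: in neither A nor B (given U = {1, 6, 7, 8, 9, 11, 12, 13, 15})
Elements: {7, 12}

Elements in neither A nor B (given U = {1, 6, 7, 8, 9, 11, 12, 13, 15}): {7, 12}


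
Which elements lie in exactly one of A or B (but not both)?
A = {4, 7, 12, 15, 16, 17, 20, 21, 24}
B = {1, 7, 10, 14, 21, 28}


A △ B = (A \ B) ∪ (B \ A) = elements in exactly one of A or B
A \ B = {4, 12, 15, 16, 17, 20, 24}
B \ A = {1, 10, 14, 28}
A △ B = {1, 4, 10, 12, 14, 15, 16, 17, 20, 24, 28}

A △ B = {1, 4, 10, 12, 14, 15, 16, 17, 20, 24, 28}


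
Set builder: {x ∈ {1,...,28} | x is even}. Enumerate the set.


Checking each candidate:
Condition: even numbers in {1,...,28}
Result = {2, 4, 6, 8, 10, 12, 14, 16, 18, 20, 22, 24, 26, 28}

{2, 4, 6, 8, 10, 12, 14, 16, 18, 20, 22, 24, 26, 28}


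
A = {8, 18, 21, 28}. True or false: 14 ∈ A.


A = {8, 18, 21, 28}
Checking if 14 is in A
14 is not in A → False

14 ∉ A


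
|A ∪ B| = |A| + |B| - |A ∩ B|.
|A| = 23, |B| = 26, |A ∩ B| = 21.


|A ∪ B| = |A| + |B| - |A ∩ B|
= 23 + 26 - 21
= 28

|A ∪ B| = 28


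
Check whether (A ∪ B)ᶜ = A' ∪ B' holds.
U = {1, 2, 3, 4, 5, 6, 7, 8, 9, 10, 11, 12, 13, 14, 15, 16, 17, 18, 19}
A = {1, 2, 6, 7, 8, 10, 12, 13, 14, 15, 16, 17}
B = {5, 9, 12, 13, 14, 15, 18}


LHS: A ∪ B = {1, 2, 5, 6, 7, 8, 9, 10, 12, 13, 14, 15, 16, 17, 18}
(A ∪ B)' = U \ (A ∪ B) = {3, 4, 11, 19}
A' = {3, 4, 5, 9, 11, 18, 19}, B' = {1, 2, 3, 4, 6, 7, 8, 10, 11, 16, 17, 19}
Claimed RHS: A' ∪ B' = {1, 2, 3, 4, 5, 6, 7, 8, 9, 10, 11, 16, 17, 18, 19}
Identity is INVALID: LHS = {3, 4, 11, 19} but the RHS claimed here equals {1, 2, 3, 4, 5, 6, 7, 8, 9, 10, 11, 16, 17, 18, 19}. The correct form is (A ∪ B)' = A' ∩ B'.

Identity is invalid: (A ∪ B)' = {3, 4, 11, 19} but A' ∪ B' = {1, 2, 3, 4, 5, 6, 7, 8, 9, 10, 11, 16, 17, 18, 19}. The correct De Morgan law is (A ∪ B)' = A' ∩ B'.


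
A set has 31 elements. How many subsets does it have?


Number of subsets = 2^n
= 2^31
= 2147483648

|P(A)| = 2147483648


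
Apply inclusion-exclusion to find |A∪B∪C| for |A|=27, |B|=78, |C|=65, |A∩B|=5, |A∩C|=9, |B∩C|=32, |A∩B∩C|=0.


|A∪B∪C| = |A|+|B|+|C| - |A∩B|-|A∩C|-|B∩C| + |A∩B∩C|
= 27+78+65 - 5-9-32 + 0
= 170 - 46 + 0
= 124

|A ∪ B ∪ C| = 124


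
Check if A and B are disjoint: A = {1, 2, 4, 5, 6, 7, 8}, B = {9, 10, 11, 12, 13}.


Disjoint means A ∩ B = ∅.
A ∩ B = ∅
A ∩ B = ∅, so A and B are disjoint.

Yes, A and B are disjoint


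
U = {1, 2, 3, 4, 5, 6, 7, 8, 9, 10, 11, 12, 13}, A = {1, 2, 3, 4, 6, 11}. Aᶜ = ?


Aᶜ = U \ A = elements in U but not in A
U = {1, 2, 3, 4, 5, 6, 7, 8, 9, 10, 11, 12, 13}
A = {1, 2, 3, 4, 6, 11}
Aᶜ = {5, 7, 8, 9, 10, 12, 13}

Aᶜ = {5, 7, 8, 9, 10, 12, 13}


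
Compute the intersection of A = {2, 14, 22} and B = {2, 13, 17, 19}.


A ∩ B = elements in both A and B
A = {2, 14, 22}
B = {2, 13, 17, 19}
A ∩ B = {2}

A ∩ B = {2}


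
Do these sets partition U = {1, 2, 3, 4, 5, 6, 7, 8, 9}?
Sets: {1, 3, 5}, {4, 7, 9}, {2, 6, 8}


A partition requires: (1) non-empty parts, (2) pairwise disjoint, (3) union = U
Parts: {1, 3, 5}, {4, 7, 9}, {2, 6, 8}
Union of parts: {1, 2, 3, 4, 5, 6, 7, 8, 9}
U = {1, 2, 3, 4, 5, 6, 7, 8, 9}
All non-empty? True
Pairwise disjoint? True
Covers U? True

Yes, valid partition


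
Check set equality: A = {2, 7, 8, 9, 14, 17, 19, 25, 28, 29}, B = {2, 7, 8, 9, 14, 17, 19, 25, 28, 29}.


Two sets are equal iff they have exactly the same elements.
A = {2, 7, 8, 9, 14, 17, 19, 25, 28, 29}
B = {2, 7, 8, 9, 14, 17, 19, 25, 28, 29}
Same elements → A = B

Yes, A = B


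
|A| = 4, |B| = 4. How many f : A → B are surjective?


n = |A| = 4, k = |B| = 4. Surjections via inclusion-exclusion:
S(n,k) = Σ(-1)^i × C(k,i) × (k-i)^n, i=0 to k
i=0: (-1)^0×C(4,0)×4^4 = 256
i=1: (-1)^1×C(4,1)×3^4 = -324
i=2: (-1)^2×C(4,2)×2^4 = 96
i=3: (-1)^3×C(4,3)×1^4 = -4
i=4: (-1)^4×C(4,4)×0^4 = 0
Total = 24

Number of surjections = 24


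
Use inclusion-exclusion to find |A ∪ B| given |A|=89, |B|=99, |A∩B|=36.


|A ∪ B| = |A| + |B| - |A ∩ B|
= 89 + 99 - 36
= 152

|A ∪ B| = 152


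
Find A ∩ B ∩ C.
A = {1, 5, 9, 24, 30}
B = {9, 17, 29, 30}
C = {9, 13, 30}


A ∩ B = {9, 30}
(A ∩ B) ∩ C = {9, 30}

A ∩ B ∩ C = {9, 30}


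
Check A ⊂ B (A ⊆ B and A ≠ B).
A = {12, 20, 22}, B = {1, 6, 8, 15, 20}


A ⊂ B requires: A ⊆ B AND A ≠ B.
A ⊆ B? No
A ⊄ B, so A is not a proper subset.

No, A is not a proper subset of B


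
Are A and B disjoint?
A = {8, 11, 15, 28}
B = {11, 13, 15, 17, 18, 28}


Disjoint means A ∩ B = ∅.
A ∩ B = {11, 15, 28}
A ∩ B ≠ ∅, so A and B are NOT disjoint.

No, A and B are not disjoint (A ∩ B = {11, 15, 28})


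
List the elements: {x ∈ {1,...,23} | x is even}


Checking each candidate:
Condition: even numbers in {1,...,23}
Result = {2, 4, 6, 8, 10, 12, 14, 16, 18, 20, 22}

{2, 4, 6, 8, 10, 12, 14, 16, 18, 20, 22}


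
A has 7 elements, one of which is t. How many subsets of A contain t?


Subsets of A containing t correspond to subsets of A \ {t}, which has 6 elements.
Count = 2^(n-1) = 2^6
= 64

Number of subsets containing t = 64


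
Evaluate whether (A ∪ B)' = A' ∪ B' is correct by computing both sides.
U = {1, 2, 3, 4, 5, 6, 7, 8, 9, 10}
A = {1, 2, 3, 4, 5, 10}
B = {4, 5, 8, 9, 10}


LHS: A ∪ B = {1, 2, 3, 4, 5, 8, 9, 10}
(A ∪ B)' = U \ (A ∪ B) = {6, 7}
A' = {6, 7, 8, 9}, B' = {1, 2, 3, 6, 7}
Claimed RHS: A' ∪ B' = {1, 2, 3, 6, 7, 8, 9}
Identity is INVALID: LHS = {6, 7} but the RHS claimed here equals {1, 2, 3, 6, 7, 8, 9}. The correct form is (A ∪ B)' = A' ∩ B'.

Identity is invalid: (A ∪ B)' = {6, 7} but A' ∪ B' = {1, 2, 3, 6, 7, 8, 9}. The correct De Morgan law is (A ∪ B)' = A' ∩ B'.


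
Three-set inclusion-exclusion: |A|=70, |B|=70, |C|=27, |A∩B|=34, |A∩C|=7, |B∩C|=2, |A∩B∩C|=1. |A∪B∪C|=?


|A∪B∪C| = |A|+|B|+|C| - |A∩B|-|A∩C|-|B∩C| + |A∩B∩C|
= 70+70+27 - 34-7-2 + 1
= 167 - 43 + 1
= 125

|A ∪ B ∪ C| = 125


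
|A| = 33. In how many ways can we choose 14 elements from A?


C(n,k) = n! / (k!(n-k)!)
C(33,14) = 33! / (14!19!)
= 818809200

C(33,14) = 818809200


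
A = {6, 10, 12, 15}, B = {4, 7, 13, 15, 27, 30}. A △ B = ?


A △ B = (A \ B) ∪ (B \ A) = elements in exactly one of A or B
A \ B = {6, 10, 12}
B \ A = {4, 7, 13, 27, 30}
A △ B = {4, 6, 7, 10, 12, 13, 27, 30}

A △ B = {4, 6, 7, 10, 12, 13, 27, 30}


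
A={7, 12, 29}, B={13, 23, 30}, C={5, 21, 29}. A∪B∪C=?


A ∪ B = {7, 12, 13, 23, 29, 30}
(A ∪ B) ∪ C = {5, 7, 12, 13, 21, 23, 29, 30}

A ∪ B ∪ C = {5, 7, 12, 13, 21, 23, 29, 30}


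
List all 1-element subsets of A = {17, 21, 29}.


|A| = 3, so A has C(3,1) = 3 subsets of size 1.
Enumerate by choosing 1 elements from A at a time:
{17}, {21}, {29}

1-element subsets (3 total): {17}, {21}, {29}


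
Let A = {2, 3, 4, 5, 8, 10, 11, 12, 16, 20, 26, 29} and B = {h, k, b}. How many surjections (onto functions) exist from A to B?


n = |A| = 12, k = |B| = 3. Surjections via inclusion-exclusion:
S(n,k) = Σ(-1)^i × C(k,i) × (k-i)^n, i=0 to k
i=0: (-1)^0×C(3,0)×3^12 = 531441
i=1: (-1)^1×C(3,1)×2^12 = -12288
i=2: (-1)^2×C(3,2)×1^12 = 3
i=3: (-1)^3×C(3,3)×0^12 = 0
Total = 519156

Number of surjections = 519156


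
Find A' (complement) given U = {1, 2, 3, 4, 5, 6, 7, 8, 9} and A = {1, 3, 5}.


Aᶜ = U \ A = elements in U but not in A
U = {1, 2, 3, 4, 5, 6, 7, 8, 9}
A = {1, 3, 5}
Aᶜ = {2, 4, 6, 7, 8, 9}

Aᶜ = {2, 4, 6, 7, 8, 9}


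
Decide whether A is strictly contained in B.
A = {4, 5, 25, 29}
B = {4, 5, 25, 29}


A ⊂ B requires: A ⊆ B AND A ≠ B.
A ⊆ B? Yes
A = B? Yes
A = B, so A is not a PROPER subset.

No, A is not a proper subset of B


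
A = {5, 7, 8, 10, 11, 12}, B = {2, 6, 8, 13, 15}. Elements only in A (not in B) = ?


A = {5, 7, 8, 10, 11, 12}
B = {2, 6, 8, 13, 15}
Region: only in A (not in B)
Elements: {5, 7, 10, 11, 12}

Elements only in A (not in B): {5, 7, 10, 11, 12}


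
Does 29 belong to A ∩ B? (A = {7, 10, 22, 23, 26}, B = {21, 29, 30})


A = {7, 10, 22, 23, 26}, B = {21, 29, 30}
A ∩ B = elements in both A and B
A ∩ B = ∅
Checking if 29 ∈ A ∩ B
29 is not in A ∩ B → False

29 ∉ A ∩ B


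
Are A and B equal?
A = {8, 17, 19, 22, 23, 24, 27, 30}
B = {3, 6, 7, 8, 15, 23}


Two sets are equal iff they have exactly the same elements.
A = {8, 17, 19, 22, 23, 24, 27, 30}
B = {3, 6, 7, 8, 15, 23}
Differences: {3, 6, 7, 15, 17, 19, 22, 24, 27, 30}
A ≠ B

No, A ≠ B


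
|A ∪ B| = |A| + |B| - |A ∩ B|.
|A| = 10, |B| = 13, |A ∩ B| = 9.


|A ∪ B| = |A| + |B| - |A ∩ B|
= 10 + 13 - 9
= 14

|A ∪ B| = 14


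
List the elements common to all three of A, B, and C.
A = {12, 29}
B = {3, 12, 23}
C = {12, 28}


A ∩ B = {12}
(A ∩ B) ∩ C = {12}

A ∩ B ∩ C = {12}


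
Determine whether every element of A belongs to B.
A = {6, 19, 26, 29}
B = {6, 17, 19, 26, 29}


A ⊆ B means every element of A is in B.
All elements of A are in B.
So A ⊆ B.

Yes, A ⊆ B


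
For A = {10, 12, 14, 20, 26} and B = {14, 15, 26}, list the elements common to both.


A ∩ B = elements in both A and B
A = {10, 12, 14, 20, 26}
B = {14, 15, 26}
A ∩ B = {14, 26}

A ∩ B = {14, 26}


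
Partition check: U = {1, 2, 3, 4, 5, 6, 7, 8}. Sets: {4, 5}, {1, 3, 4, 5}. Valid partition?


A partition requires: (1) non-empty parts, (2) pairwise disjoint, (3) union = U
Parts: {4, 5}, {1, 3, 4, 5}
Union of parts: {1, 3, 4, 5}
U = {1, 2, 3, 4, 5, 6, 7, 8}
All non-empty? True
Pairwise disjoint? False
Covers U? False

No, not a valid partition


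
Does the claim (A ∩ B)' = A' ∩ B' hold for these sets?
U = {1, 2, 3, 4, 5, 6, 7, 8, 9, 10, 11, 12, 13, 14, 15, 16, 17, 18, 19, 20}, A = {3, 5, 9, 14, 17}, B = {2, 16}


LHS: A ∩ B = ∅
(A ∩ B)' = U \ (A ∩ B) = {1, 2, 3, 4, 5, 6, 7, 8, 9, 10, 11, 12, 13, 14, 15, 16, 17, 18, 19, 20}
A' = {1, 2, 4, 6, 7, 8, 10, 11, 12, 13, 15, 16, 18, 19, 20}, B' = {1, 3, 4, 5, 6, 7, 8, 9, 10, 11, 12, 13, 14, 15, 17, 18, 19, 20}
Claimed RHS: A' ∩ B' = {1, 4, 6, 7, 8, 10, 11, 12, 13, 15, 18, 19, 20}
Identity is INVALID: LHS = {1, 2, 3, 4, 5, 6, 7, 8, 9, 10, 11, 12, 13, 14, 15, 16, 17, 18, 19, 20} but the RHS claimed here equals {1, 4, 6, 7, 8, 10, 11, 12, 13, 15, 18, 19, 20}. The correct form is (A ∩ B)' = A' ∪ B'.

Identity is invalid: (A ∩ B)' = {1, 2, 3, 4, 5, 6, 7, 8, 9, 10, 11, 12, 13, 14, 15, 16, 17, 18, 19, 20} but A' ∩ B' = {1, 4, 6, 7, 8, 10, 11, 12, 13, 15, 18, 19, 20}. The correct De Morgan law is (A ∩ B)' = A' ∪ B'.


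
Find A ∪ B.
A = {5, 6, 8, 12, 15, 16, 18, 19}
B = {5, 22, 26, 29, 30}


A ∪ B = all elements in A or B (or both)
A = {5, 6, 8, 12, 15, 16, 18, 19}
B = {5, 22, 26, 29, 30}
A ∪ B = {5, 6, 8, 12, 15, 16, 18, 19, 22, 26, 29, 30}

A ∪ B = {5, 6, 8, 12, 15, 16, 18, 19, 22, 26, 29, 30}


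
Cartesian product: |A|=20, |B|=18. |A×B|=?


|A × B| = |A| × |B|
= 20 × 18
= 360

|A × B| = 360


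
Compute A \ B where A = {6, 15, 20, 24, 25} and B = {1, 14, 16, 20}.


A \ B = elements in A but not in B
A = {6, 15, 20, 24, 25}
B = {1, 14, 16, 20}
Remove from A any elements in B
A \ B = {6, 15, 24, 25}

A \ B = {6, 15, 24, 25}


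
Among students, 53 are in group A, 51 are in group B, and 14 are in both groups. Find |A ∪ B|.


|A ∪ B| = |A| + |B| - |A ∩ B|
= 53 + 51 - 14
= 90

|A ∪ B| = 90


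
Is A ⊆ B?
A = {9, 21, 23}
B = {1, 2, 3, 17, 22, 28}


A ⊆ B means every element of A is in B.
Elements in A not in B: {9, 21, 23}
So A ⊄ B.

No, A ⊄ B


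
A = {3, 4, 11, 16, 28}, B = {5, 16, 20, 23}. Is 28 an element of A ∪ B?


A = {3, 4, 11, 16, 28}, B = {5, 16, 20, 23}
A ∪ B = all elements in A or B
A ∪ B = {3, 4, 5, 11, 16, 20, 23, 28}
Checking if 28 ∈ A ∪ B
28 is in A ∪ B → True

28 ∈ A ∪ B


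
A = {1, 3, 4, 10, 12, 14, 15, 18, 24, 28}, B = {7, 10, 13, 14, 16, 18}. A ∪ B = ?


A ∪ B = all elements in A or B (or both)
A = {1, 3, 4, 10, 12, 14, 15, 18, 24, 28}
B = {7, 10, 13, 14, 16, 18}
A ∪ B = {1, 3, 4, 7, 10, 12, 13, 14, 15, 16, 18, 24, 28}

A ∪ B = {1, 3, 4, 7, 10, 12, 13, 14, 15, 16, 18, 24, 28}


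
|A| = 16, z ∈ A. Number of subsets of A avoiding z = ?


Subsets of A avoiding z are subsets of A \ {z}, which has 15 elements.
Count = 2^(n-1) = 2^15
= 32768

Number of subsets avoiding z = 32768


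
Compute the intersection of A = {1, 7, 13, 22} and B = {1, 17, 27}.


A ∩ B = elements in both A and B
A = {1, 7, 13, 22}
B = {1, 17, 27}
A ∩ B = {1}

A ∩ B = {1}


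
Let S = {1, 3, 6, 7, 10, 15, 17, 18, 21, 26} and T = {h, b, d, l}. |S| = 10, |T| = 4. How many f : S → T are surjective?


n = |S| = 10, k = |T| = 4. Surjections via inclusion-exclusion:
S(n,k) = Σ(-1)^i × C(k,i) × (k-i)^n, i=0 to k
i=0: (-1)^0×C(4,0)×4^10 = 1048576
i=1: (-1)^1×C(4,1)×3^10 = -236196
i=2: (-1)^2×C(4,2)×2^10 = 6144
i=3: (-1)^3×C(4,3)×1^10 = -4
i=4: (-1)^4×C(4,4)×0^10 = 0
Total = 818520

Number of surjections = 818520


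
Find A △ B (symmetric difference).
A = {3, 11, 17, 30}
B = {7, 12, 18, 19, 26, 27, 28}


A △ B = (A \ B) ∪ (B \ A) = elements in exactly one of A or B
A \ B = {3, 11, 17, 30}
B \ A = {7, 12, 18, 19, 26, 27, 28}
A △ B = {3, 7, 11, 12, 17, 18, 19, 26, 27, 28, 30}

A △ B = {3, 7, 11, 12, 17, 18, 19, 26, 27, 28, 30}


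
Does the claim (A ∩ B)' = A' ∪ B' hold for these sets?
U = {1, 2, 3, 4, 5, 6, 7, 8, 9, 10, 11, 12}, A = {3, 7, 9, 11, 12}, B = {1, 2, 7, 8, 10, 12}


LHS: A ∩ B = {7, 12}
(A ∩ B)' = U \ (A ∩ B) = {1, 2, 3, 4, 5, 6, 8, 9, 10, 11}
A' = {1, 2, 4, 5, 6, 8, 10}, B' = {3, 4, 5, 6, 9, 11}
Claimed RHS: A' ∪ B' = {1, 2, 3, 4, 5, 6, 8, 9, 10, 11}
Identity is VALID: LHS = RHS = {1, 2, 3, 4, 5, 6, 8, 9, 10, 11} ✓

Identity is valid. (A ∩ B)' = A' ∪ B' = {1, 2, 3, 4, 5, 6, 8, 9, 10, 11}


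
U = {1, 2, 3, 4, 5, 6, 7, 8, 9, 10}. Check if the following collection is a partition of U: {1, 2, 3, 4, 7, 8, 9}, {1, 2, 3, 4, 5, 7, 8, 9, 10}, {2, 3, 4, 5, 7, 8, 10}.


A partition requires: (1) non-empty parts, (2) pairwise disjoint, (3) union = U
Parts: {1, 2, 3, 4, 7, 8, 9}, {1, 2, 3, 4, 5, 7, 8, 9, 10}, {2, 3, 4, 5, 7, 8, 10}
Union of parts: {1, 2, 3, 4, 5, 7, 8, 9, 10}
U = {1, 2, 3, 4, 5, 6, 7, 8, 9, 10}
All non-empty? True
Pairwise disjoint? False
Covers U? False

No, not a valid partition


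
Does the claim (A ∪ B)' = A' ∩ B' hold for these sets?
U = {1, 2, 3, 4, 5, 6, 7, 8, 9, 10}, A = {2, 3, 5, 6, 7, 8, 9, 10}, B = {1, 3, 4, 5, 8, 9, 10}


LHS: A ∪ B = {1, 2, 3, 4, 5, 6, 7, 8, 9, 10}
(A ∪ B)' = U \ (A ∪ B) = ∅
A' = {1, 4}, B' = {2, 6, 7}
Claimed RHS: A' ∩ B' = ∅
Identity is VALID: LHS = RHS = ∅ ✓

Identity is valid. (A ∪ B)' = A' ∩ B' = ∅


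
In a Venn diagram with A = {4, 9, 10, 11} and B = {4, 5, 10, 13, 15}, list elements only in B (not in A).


A = {4, 9, 10, 11}
B = {4, 5, 10, 13, 15}
Region: only in B (not in A)
Elements: {5, 13, 15}

Elements only in B (not in A): {5, 13, 15}


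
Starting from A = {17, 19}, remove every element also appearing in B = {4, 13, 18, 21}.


A \ B = elements in A but not in B
A = {17, 19}
B = {4, 13, 18, 21}
Remove from A any elements in B
A \ B = {17, 19}

A \ B = {17, 19}


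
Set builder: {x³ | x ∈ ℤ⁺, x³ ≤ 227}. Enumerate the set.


Checking each candidate:
Condition: positive perfect cubes ≤ 227
Result = {1, 8, 27, 64, 125, 216}

{1, 8, 27, 64, 125, 216}


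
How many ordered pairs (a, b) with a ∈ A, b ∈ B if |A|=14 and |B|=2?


|A × B| = |A| × |B|
= 14 × 2
= 28

|A × B| = 28


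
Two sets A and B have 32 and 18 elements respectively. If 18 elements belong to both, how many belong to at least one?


|A ∪ B| = |A| + |B| - |A ∩ B|
= 32 + 18 - 18
= 32

|A ∪ B| = 32


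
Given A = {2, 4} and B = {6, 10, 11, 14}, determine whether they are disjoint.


Disjoint means A ∩ B = ∅.
A ∩ B = ∅
A ∩ B = ∅, so A and B are disjoint.

Yes, A and B are disjoint


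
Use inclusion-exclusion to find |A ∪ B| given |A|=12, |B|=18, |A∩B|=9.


|A ∪ B| = |A| + |B| - |A ∩ B|
= 12 + 18 - 9
= 21

|A ∪ B| = 21


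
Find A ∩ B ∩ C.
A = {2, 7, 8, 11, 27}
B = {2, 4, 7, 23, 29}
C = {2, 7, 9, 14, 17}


A ∩ B = {2, 7}
(A ∩ B) ∩ C = {2, 7}

A ∩ B ∩ C = {2, 7}


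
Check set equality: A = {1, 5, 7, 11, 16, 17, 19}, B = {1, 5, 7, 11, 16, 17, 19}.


Two sets are equal iff they have exactly the same elements.
A = {1, 5, 7, 11, 16, 17, 19}
B = {1, 5, 7, 11, 16, 17, 19}
Same elements → A = B

Yes, A = B


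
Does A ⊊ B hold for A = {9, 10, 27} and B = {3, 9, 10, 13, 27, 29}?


A ⊂ B requires: A ⊆ B AND A ≠ B.
A ⊆ B? Yes
A = B? No
A ⊂ B: Yes (A is a proper subset of B)

Yes, A ⊂ B


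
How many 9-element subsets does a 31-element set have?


C(n,k) = n! / (k!(n-k)!)
C(31,9) = 31! / (9!22!)
= 20160075

C(31,9) = 20160075


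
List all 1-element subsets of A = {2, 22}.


|A| = 2, so A has C(2,1) = 2 subsets of size 1.
Enumerate by choosing 1 elements from A at a time:
{2}, {22}

1-element subsets (2 total): {2}, {22}


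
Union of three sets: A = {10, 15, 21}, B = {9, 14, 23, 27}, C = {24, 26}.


A ∪ B = {9, 10, 14, 15, 21, 23, 27}
(A ∪ B) ∪ C = {9, 10, 14, 15, 21, 23, 24, 26, 27}

A ∪ B ∪ C = {9, 10, 14, 15, 21, 23, 24, 26, 27}


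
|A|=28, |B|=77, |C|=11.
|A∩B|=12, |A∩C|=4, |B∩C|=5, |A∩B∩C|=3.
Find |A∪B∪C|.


|A∪B∪C| = |A|+|B|+|C| - |A∩B|-|A∩C|-|B∩C| + |A∩B∩C|
= 28+77+11 - 12-4-5 + 3
= 116 - 21 + 3
= 98

|A ∪ B ∪ C| = 98


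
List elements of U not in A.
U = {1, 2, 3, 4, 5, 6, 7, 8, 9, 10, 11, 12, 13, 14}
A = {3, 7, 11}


Aᶜ = U \ A = elements in U but not in A
U = {1, 2, 3, 4, 5, 6, 7, 8, 9, 10, 11, 12, 13, 14}
A = {3, 7, 11}
Aᶜ = {1, 2, 4, 5, 6, 8, 9, 10, 12, 13, 14}

Aᶜ = {1, 2, 4, 5, 6, 8, 9, 10, 12, 13, 14}


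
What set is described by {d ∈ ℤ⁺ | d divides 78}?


Checking each candidate:
Condition: positive divisors of 78
Result = {1, 2, 3, 6, 13, 26, 39, 78}

{1, 2, 3, 6, 13, 26, 39, 78}


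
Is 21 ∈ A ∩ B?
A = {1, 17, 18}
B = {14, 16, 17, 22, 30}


A = {1, 17, 18}, B = {14, 16, 17, 22, 30}
A ∩ B = elements in both A and B
A ∩ B = {17}
Checking if 21 ∈ A ∩ B
21 is not in A ∩ B → False

21 ∉ A ∩ B


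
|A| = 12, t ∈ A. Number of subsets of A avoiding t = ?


Subsets of A avoiding t are subsets of A \ {t}, which has 11 elements.
Count = 2^(n-1) = 2^11
= 2048

Number of subsets avoiding t = 2048


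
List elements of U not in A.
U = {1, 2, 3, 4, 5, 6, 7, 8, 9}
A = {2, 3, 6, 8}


Aᶜ = U \ A = elements in U but not in A
U = {1, 2, 3, 4, 5, 6, 7, 8, 9}
A = {2, 3, 6, 8}
Aᶜ = {1, 4, 5, 7, 9}

Aᶜ = {1, 4, 5, 7, 9}


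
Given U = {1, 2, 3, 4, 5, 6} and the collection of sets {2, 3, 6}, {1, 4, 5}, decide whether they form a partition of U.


A partition requires: (1) non-empty parts, (2) pairwise disjoint, (3) union = U
Parts: {2, 3, 6}, {1, 4, 5}
Union of parts: {1, 2, 3, 4, 5, 6}
U = {1, 2, 3, 4, 5, 6}
All non-empty? True
Pairwise disjoint? True
Covers U? True

Yes, valid partition


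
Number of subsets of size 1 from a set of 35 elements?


C(n,k) = n! / (k!(n-k)!)
C(35,1) = 35! / (1!34!)
= 35

C(35,1) = 35


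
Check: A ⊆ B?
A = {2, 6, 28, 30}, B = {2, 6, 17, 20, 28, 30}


A ⊆ B means every element of A is in B.
All elements of A are in B.
So A ⊆ B.

Yes, A ⊆ B


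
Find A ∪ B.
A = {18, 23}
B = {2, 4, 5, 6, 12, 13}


A ∪ B = all elements in A or B (or both)
A = {18, 23}
B = {2, 4, 5, 6, 12, 13}
A ∪ B = {2, 4, 5, 6, 12, 13, 18, 23}

A ∪ B = {2, 4, 5, 6, 12, 13, 18, 23}


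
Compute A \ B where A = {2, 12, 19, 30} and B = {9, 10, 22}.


A \ B = elements in A but not in B
A = {2, 12, 19, 30}
B = {9, 10, 22}
Remove from A any elements in B
A \ B = {2, 12, 19, 30}

A \ B = {2, 12, 19, 30}


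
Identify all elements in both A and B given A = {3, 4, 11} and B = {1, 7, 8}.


A = {3, 4, 11}
B = {1, 7, 8}
Region: in both A and B
Elements: ∅

Elements in both A and B: ∅


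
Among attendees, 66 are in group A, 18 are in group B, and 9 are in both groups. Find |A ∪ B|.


|A ∪ B| = |A| + |B| - |A ∩ B|
= 66 + 18 - 9
= 75

|A ∪ B| = 75


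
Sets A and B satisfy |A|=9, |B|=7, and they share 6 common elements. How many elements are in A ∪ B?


|A ∪ B| = |A| + |B| - |A ∩ B|
= 9 + 7 - 6
= 10

|A ∪ B| = 10


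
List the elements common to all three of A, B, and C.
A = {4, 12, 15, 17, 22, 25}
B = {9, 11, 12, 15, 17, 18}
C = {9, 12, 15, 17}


A ∩ B = {12, 15, 17}
(A ∩ B) ∩ C = {12, 15, 17}

A ∩ B ∩ C = {12, 15, 17}


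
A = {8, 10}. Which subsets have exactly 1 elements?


|A| = 2, so A has C(2,1) = 2 subsets of size 1.
Enumerate by choosing 1 elements from A at a time:
{8}, {10}

1-element subsets (2 total): {8}, {10}


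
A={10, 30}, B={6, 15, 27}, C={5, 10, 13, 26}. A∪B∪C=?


A ∪ B = {6, 10, 15, 27, 30}
(A ∪ B) ∪ C = {5, 6, 10, 13, 15, 26, 27, 30}

A ∪ B ∪ C = {5, 6, 10, 13, 15, 26, 27, 30}


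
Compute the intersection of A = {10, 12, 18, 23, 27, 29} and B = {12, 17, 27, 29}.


A ∩ B = elements in both A and B
A = {10, 12, 18, 23, 27, 29}
B = {12, 17, 27, 29}
A ∩ B = {12, 27, 29}

A ∩ B = {12, 27, 29}


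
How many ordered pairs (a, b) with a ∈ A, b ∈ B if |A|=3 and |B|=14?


|A × B| = |A| × |B|
= 3 × 14
= 42

|A × B| = 42


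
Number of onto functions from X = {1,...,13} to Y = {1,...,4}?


n = |X| = 13, k = |Y| = 4. Surjections via inclusion-exclusion:
S(n,k) = Σ(-1)^i × C(k,i) × (k-i)^n, i=0 to k
i=0: (-1)^0×C(4,0)×4^13 = 67108864
i=1: (-1)^1×C(4,1)×3^13 = -6377292
i=2: (-1)^2×C(4,2)×2^13 = 49152
i=3: (-1)^3×C(4,3)×1^13 = -4
i=4: (-1)^4×C(4,4)×0^13 = 0
Total = 60780720

Number of surjections = 60780720


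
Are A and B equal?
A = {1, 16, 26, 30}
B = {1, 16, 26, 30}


Two sets are equal iff they have exactly the same elements.
A = {1, 16, 26, 30}
B = {1, 16, 26, 30}
Same elements → A = B

Yes, A = B


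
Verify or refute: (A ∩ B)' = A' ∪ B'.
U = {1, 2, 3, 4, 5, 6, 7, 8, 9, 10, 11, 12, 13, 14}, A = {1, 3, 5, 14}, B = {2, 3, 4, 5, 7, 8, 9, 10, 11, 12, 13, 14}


LHS: A ∩ B = {3, 5, 14}
(A ∩ B)' = U \ (A ∩ B) = {1, 2, 4, 6, 7, 8, 9, 10, 11, 12, 13}
A' = {2, 4, 6, 7, 8, 9, 10, 11, 12, 13}, B' = {1, 6}
Claimed RHS: A' ∪ B' = {1, 2, 4, 6, 7, 8, 9, 10, 11, 12, 13}
Identity is VALID: LHS = RHS = {1, 2, 4, 6, 7, 8, 9, 10, 11, 12, 13} ✓

Identity is valid. (A ∩ B)' = A' ∪ B' = {1, 2, 4, 6, 7, 8, 9, 10, 11, 12, 13}


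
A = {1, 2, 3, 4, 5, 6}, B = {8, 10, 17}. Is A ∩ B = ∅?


Disjoint means A ∩ B = ∅.
A ∩ B = ∅
A ∩ B = ∅, so A and B are disjoint.

Yes, A and B are disjoint


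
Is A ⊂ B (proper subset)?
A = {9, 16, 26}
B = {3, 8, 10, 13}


A ⊂ B requires: A ⊆ B AND A ≠ B.
A ⊆ B? No
A ⊄ B, so A is not a proper subset.

No, A is not a proper subset of B


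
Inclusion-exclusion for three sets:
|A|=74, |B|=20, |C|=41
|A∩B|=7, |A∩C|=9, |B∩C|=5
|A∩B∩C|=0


|A∪B∪C| = |A|+|B|+|C| - |A∩B|-|A∩C|-|B∩C| + |A∩B∩C|
= 74+20+41 - 7-9-5 + 0
= 135 - 21 + 0
= 114

|A ∪ B ∪ C| = 114


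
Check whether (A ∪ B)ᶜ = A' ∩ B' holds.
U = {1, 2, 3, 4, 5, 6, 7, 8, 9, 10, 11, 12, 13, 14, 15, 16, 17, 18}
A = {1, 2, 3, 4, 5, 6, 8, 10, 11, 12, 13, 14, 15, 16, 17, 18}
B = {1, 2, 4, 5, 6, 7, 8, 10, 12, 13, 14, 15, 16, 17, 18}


LHS: A ∪ B = {1, 2, 3, 4, 5, 6, 7, 8, 10, 11, 12, 13, 14, 15, 16, 17, 18}
(A ∪ B)' = U \ (A ∪ B) = {9}
A' = {7, 9}, B' = {3, 9, 11}
Claimed RHS: A' ∩ B' = {9}
Identity is VALID: LHS = RHS = {9} ✓

Identity is valid. (A ∪ B)' = A' ∩ B' = {9}


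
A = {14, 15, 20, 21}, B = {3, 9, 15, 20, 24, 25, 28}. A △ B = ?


A △ B = (A \ B) ∪ (B \ A) = elements in exactly one of A or B
A \ B = {14, 21}
B \ A = {3, 9, 24, 25, 28}
A △ B = {3, 9, 14, 21, 24, 25, 28}

A △ B = {3, 9, 14, 21, 24, 25, 28}


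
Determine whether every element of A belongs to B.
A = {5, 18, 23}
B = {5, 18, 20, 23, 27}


A ⊆ B means every element of A is in B.
All elements of A are in B.
So A ⊆ B.

Yes, A ⊆ B


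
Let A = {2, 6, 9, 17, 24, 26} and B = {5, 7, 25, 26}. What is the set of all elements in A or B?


A ∪ B = all elements in A or B (or both)
A = {2, 6, 9, 17, 24, 26}
B = {5, 7, 25, 26}
A ∪ B = {2, 5, 6, 7, 9, 17, 24, 25, 26}

A ∪ B = {2, 5, 6, 7, 9, 17, 24, 25, 26}


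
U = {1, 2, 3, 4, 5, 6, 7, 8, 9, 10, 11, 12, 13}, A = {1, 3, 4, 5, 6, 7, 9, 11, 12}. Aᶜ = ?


Aᶜ = U \ A = elements in U but not in A
U = {1, 2, 3, 4, 5, 6, 7, 8, 9, 10, 11, 12, 13}
A = {1, 3, 4, 5, 6, 7, 9, 11, 12}
Aᶜ = {2, 8, 10, 13}

Aᶜ = {2, 8, 10, 13}


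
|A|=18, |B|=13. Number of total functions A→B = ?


Each of |A| = 18 inputs maps to any of |B| = 13 outputs.
# functions = |B|^|A| = 13^18
= 112455406951957393129

Number of functions = 112455406951957393129


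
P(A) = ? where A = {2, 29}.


|A| = 2, so |P(A)| = 2^2 = 4
Enumerate subsets by cardinality (0 to 2):
∅, {2}, {29}, {2, 29}

P(A) has 4 subsets: ∅, {2}, {29}, {2, 29}


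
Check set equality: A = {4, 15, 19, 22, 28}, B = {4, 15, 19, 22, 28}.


Two sets are equal iff they have exactly the same elements.
A = {4, 15, 19, 22, 28}
B = {4, 15, 19, 22, 28}
Same elements → A = B

Yes, A = B
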